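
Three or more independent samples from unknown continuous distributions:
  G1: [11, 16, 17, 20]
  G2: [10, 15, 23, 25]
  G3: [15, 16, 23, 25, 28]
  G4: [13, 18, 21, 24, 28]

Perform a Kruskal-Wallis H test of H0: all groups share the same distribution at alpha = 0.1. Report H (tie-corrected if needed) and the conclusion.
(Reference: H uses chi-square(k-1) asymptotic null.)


Step 1: Combine all N = 18 observations and assign midranks.
sorted (value, group, rank): (10,G2,1), (11,G1,2), (13,G4,3), (15,G2,4.5), (15,G3,4.5), (16,G1,6.5), (16,G3,6.5), (17,G1,8), (18,G4,9), (20,G1,10), (21,G4,11), (23,G2,12.5), (23,G3,12.5), (24,G4,14), (25,G2,15.5), (25,G3,15.5), (28,G3,17.5), (28,G4,17.5)
Step 2: Sum ranks within each group.
R_1 = 26.5 (n_1 = 4)
R_2 = 33.5 (n_2 = 4)
R_3 = 56.5 (n_3 = 5)
R_4 = 54.5 (n_4 = 5)
Step 3: H = 12/(N(N+1)) * sum(R_i^2/n_i) - 3(N+1)
     = 12/(18*19) * (26.5^2/4 + 33.5^2/4 + 56.5^2/5 + 54.5^2/5) - 3*19
     = 0.035088 * 1688.62 - 57
     = 2.250000.
Step 4: Ties present; correction factor C = 1 - 30/(18^3 - 18) = 0.994840. Corrected H = 2.250000 / 0.994840 = 2.261670.
Step 5: Under H0, H ~ chi^2(3); p-value = 0.519904.
Step 6: alpha = 0.1. fail to reject H0.

H = 2.2617, df = 3, p = 0.519904, fail to reject H0.


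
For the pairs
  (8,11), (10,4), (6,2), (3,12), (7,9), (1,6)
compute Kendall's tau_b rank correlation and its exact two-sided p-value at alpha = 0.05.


Step 1: Enumerate the 15 unordered pairs (i,j) with i<j and classify each by sign(x_j-x_i) * sign(y_j-y_i).
  (1,2):dx=+2,dy=-7->D; (1,3):dx=-2,dy=-9->C; (1,4):dx=-5,dy=+1->D; (1,5):dx=-1,dy=-2->C
  (1,6):dx=-7,dy=-5->C; (2,3):dx=-4,dy=-2->C; (2,4):dx=-7,dy=+8->D; (2,5):dx=-3,dy=+5->D
  (2,6):dx=-9,dy=+2->D; (3,4):dx=-3,dy=+10->D; (3,5):dx=+1,dy=+7->C; (3,6):dx=-5,dy=+4->D
  (4,5):dx=+4,dy=-3->D; (4,6):dx=-2,dy=-6->C; (5,6):dx=-6,dy=-3->C
Step 2: C = 7, D = 8, total pairs = 15.
Step 3: tau = (C - D)/(n(n-1)/2) = (7 - 8)/15 = -0.066667.
Step 4: Exact two-sided p-value (enumerate n! = 720 permutations of y under H0): p = 1.000000.
Step 5: alpha = 0.05. fail to reject H0.

tau_b = -0.0667 (C=7, D=8), p = 1.000000, fail to reject H0.


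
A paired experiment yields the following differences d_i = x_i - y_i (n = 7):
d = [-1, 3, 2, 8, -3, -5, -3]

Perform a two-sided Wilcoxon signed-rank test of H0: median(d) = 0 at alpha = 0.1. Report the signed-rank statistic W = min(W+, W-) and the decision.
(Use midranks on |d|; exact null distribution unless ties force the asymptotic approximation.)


Step 1: Drop any zero differences (none here) and take |d_i|.
|d| = [1, 3, 2, 8, 3, 5, 3]
Step 2: Midrank |d_i| (ties get averaged ranks).
ranks: |1|->1, |3|->4, |2|->2, |8|->7, |3|->4, |5|->6, |3|->4
Step 3: Attach original signs; sum ranks with positive sign and with negative sign.
W+ = 4 + 2 + 7 = 13
W- = 1 + 4 + 6 + 4 = 15
(Check: W+ + W- = 28 should equal n(n+1)/2 = 28.)
Step 4: Test statistic W = min(W+, W-) = 13.
Step 5: Ties in |d|, so use the tie-corrected normal approximation.
        E[W] = n(n+1)/4 = 7*8/4 = 14.
        Tie groups: |d|=3 (t=3); sum(t^3 - t) = 24.
        Var[W] = n(n+1)(2n+1)/24 - sum(t^3-t)/48 = 840/24 - 24/48 = 34.5.
        z = (W - E[W]) / sqrt(Var[W]) = (13 - 14) / 5.8737 = -0.1703.
        Two-sided p = 2*Phi(z) = 0.864813.
Step 6: alpha = 0.1. fail to reject H0.

W+ = 13, W- = 15, W = min = 13, p = 0.864813, fail to reject H0.


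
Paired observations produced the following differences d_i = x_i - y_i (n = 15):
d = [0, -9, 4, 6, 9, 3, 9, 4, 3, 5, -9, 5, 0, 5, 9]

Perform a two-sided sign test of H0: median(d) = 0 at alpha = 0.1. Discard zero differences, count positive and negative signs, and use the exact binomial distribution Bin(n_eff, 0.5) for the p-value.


Step 1: Discard zero differences. Original n = 15; n_eff = number of nonzero differences = 13.
Nonzero differences (with sign): -9, +4, +6, +9, +3, +9, +4, +3, +5, -9, +5, +5, +9
Step 2: Count signs: positive = 11, negative = 2.
Step 3: Under H0: P(positive) = 0.5, so the number of positives S ~ Bin(13, 0.5).
Step 4: Two-sided exact p-value = sum of Bin(13,0.5) probabilities at or below the observed probability = 0.022461.
Step 5: alpha = 0.1. reject H0.

n_eff = 13, pos = 11, neg = 2, p = 0.022461, reject H0.


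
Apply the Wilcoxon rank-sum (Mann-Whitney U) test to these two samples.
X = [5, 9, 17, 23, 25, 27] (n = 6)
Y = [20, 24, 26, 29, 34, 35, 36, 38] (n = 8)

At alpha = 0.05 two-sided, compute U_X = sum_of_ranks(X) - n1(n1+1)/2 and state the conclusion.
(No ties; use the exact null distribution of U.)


Step 1: Combine and sort all 14 observations; assign midranks.
sorted (value, group): (5,X), (9,X), (17,X), (20,Y), (23,X), (24,Y), (25,X), (26,Y), (27,X), (29,Y), (34,Y), (35,Y), (36,Y), (38,Y)
ranks: 5->1, 9->2, 17->3, 20->4, 23->5, 24->6, 25->7, 26->8, 27->9, 29->10, 34->11, 35->12, 36->13, 38->14
Step 2: Rank sum for X: R1 = 1 + 2 + 3 + 5 + 7 + 9 = 27.
Step 3: U_X = R1 - n1(n1+1)/2 = 27 - 6*7/2 = 27 - 21 = 6.
       U_Y = n1*n2 - U_X = 48 - 6 = 42.
Step 4: No ties, so the exact null distribution of U (based on enumerating the C(14,6) = 3003 equally likely rank assignments) gives the two-sided p-value.
Step 5: p-value = 0.019980; compare to alpha = 0.05. reject H0.

U_X = 6, p = 0.019980, reject H0 at alpha = 0.05.


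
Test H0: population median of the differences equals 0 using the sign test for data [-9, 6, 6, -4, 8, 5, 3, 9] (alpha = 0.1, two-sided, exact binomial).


Step 1: Discard zero differences. Original n = 8; n_eff = number of nonzero differences = 8.
Nonzero differences (with sign): -9, +6, +6, -4, +8, +5, +3, +9
Step 2: Count signs: positive = 6, negative = 2.
Step 3: Under H0: P(positive) = 0.5, so the number of positives S ~ Bin(8, 0.5).
Step 4: Two-sided exact p-value = sum of Bin(8,0.5) probabilities at or below the observed probability = 0.289062.
Step 5: alpha = 0.1. fail to reject H0.

n_eff = 8, pos = 6, neg = 2, p = 0.289062, fail to reject H0.


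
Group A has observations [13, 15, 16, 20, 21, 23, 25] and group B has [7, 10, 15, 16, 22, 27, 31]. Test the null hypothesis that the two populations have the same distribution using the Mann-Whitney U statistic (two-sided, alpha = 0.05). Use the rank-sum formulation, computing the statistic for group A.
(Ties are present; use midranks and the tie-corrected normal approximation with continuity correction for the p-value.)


Step 1: Combine and sort all 14 observations; assign midranks.
sorted (value, group): (7,Y), (10,Y), (13,X), (15,X), (15,Y), (16,X), (16,Y), (20,X), (21,X), (22,Y), (23,X), (25,X), (27,Y), (31,Y)
ranks: 7->1, 10->2, 13->3, 15->4.5, 15->4.5, 16->6.5, 16->6.5, 20->8, 21->9, 22->10, 23->11, 25->12, 27->13, 31->14
Step 2: Rank sum for X: R1 = 3 + 4.5 + 6.5 + 8 + 9 + 11 + 12 = 54.
Step 3: U_X = R1 - n1(n1+1)/2 = 54 - 7*8/2 = 54 - 28 = 26.
       U_Y = n1*n2 - U_X = 49 - 26 = 23.
Step 4: Ties are present, so use the tie-corrected normal approximation (with continuity correction) for the p-value.
Step 5: p-value = 0.898104; compare to alpha = 0.05. fail to reject H0.

U_X = 26, p = 0.898104, fail to reject H0 at alpha = 0.05.


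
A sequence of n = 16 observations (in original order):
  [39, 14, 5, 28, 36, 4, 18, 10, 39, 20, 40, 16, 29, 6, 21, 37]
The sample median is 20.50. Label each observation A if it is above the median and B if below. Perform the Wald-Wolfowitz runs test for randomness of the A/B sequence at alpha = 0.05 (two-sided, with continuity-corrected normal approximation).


Step 1: Compute median = 20.50; label A = above, B = below.
Labels in order: ABBAABBBABABABAA  (n_A = 8, n_B = 8)
Step 2: Count runs R = 11.
Step 3: Under H0 (random ordering), E[R] = 2*n_A*n_B/(n_A+n_B) + 1 = 2*8*8/16 + 1 = 9.0000.
        Var[R] = 2*n_A*n_B*(2*n_A*n_B - n_A - n_B) / ((n_A+n_B)^2 * (n_A+n_B-1)) = 14336/3840 = 3.7333.
        SD[R] = 1.9322.
Step 4: Continuity-corrected z = (R - 0.5 - E[R]) / SD[R] = (11 - 0.5 - 9.0000) / 1.9322 = 0.7763.
Step 5: Two-sided p-value via normal approximation = 2*(1 - Phi(|z|)) = 0.437558.
Step 6: alpha = 0.05. fail to reject H0.

R = 11, z = 0.7763, p = 0.437558, fail to reject H0.


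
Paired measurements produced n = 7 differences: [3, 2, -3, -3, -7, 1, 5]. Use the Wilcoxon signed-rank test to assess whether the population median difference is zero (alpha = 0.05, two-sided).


Step 1: Drop any zero differences (none here) and take |d_i|.
|d| = [3, 2, 3, 3, 7, 1, 5]
Step 2: Midrank |d_i| (ties get averaged ranks).
ranks: |3|->4, |2|->2, |3|->4, |3|->4, |7|->7, |1|->1, |5|->6
Step 3: Attach original signs; sum ranks with positive sign and with negative sign.
W+ = 4 + 2 + 1 + 6 = 13
W- = 4 + 4 + 7 = 15
(Check: W+ + W- = 28 should equal n(n+1)/2 = 28.)
Step 4: Test statistic W = min(W+, W-) = 13.
Step 5: Ties in |d|, so use the tie-corrected normal approximation.
        E[W] = n(n+1)/4 = 7*8/4 = 14.
        Tie groups: |d|=3 (t=3); sum(t^3 - t) = 24.
        Var[W] = n(n+1)(2n+1)/24 - sum(t^3-t)/48 = 840/24 - 24/48 = 34.5.
        z = (W - E[W]) / sqrt(Var[W]) = (13 - 14) / 5.8737 = -0.1703.
        Two-sided p = 2*Phi(z) = 0.864813.
Step 6: alpha = 0.05. fail to reject H0.

W+ = 13, W- = 15, W = min = 13, p = 0.864813, fail to reject H0.


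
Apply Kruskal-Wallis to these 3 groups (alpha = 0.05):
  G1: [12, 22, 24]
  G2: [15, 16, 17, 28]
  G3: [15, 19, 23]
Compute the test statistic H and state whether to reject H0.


Step 1: Combine all N = 10 observations and assign midranks.
sorted (value, group, rank): (12,G1,1), (15,G2,2.5), (15,G3,2.5), (16,G2,4), (17,G2,5), (19,G3,6), (22,G1,7), (23,G3,8), (24,G1,9), (28,G2,10)
Step 2: Sum ranks within each group.
R_1 = 17 (n_1 = 3)
R_2 = 21.5 (n_2 = 4)
R_3 = 16.5 (n_3 = 3)
Step 3: H = 12/(N(N+1)) * sum(R_i^2/n_i) - 3(N+1)
     = 12/(10*11) * (17^2/3 + 21.5^2/4 + 16.5^2/3) - 3*11
     = 0.109091 * 302.646 - 33
     = 0.015909.
Step 4: Ties present; correction factor C = 1 - 6/(10^3 - 10) = 0.993939. Corrected H = 0.015909 / 0.993939 = 0.016006.
Step 5: Under H0, H ~ chi^2(2); p-value = 0.992029.
Step 6: alpha = 0.05. fail to reject H0.

H = 0.0160, df = 2, p = 0.992029, fail to reject H0.


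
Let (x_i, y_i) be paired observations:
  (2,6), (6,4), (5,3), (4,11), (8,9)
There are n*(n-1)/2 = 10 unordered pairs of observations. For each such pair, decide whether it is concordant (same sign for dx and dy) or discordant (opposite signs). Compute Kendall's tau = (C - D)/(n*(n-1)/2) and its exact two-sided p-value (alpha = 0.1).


Step 1: Enumerate the 10 unordered pairs (i,j) with i<j and classify each by sign(x_j-x_i) * sign(y_j-y_i).
  (1,2):dx=+4,dy=-2->D; (1,3):dx=+3,dy=-3->D; (1,4):dx=+2,dy=+5->C; (1,5):dx=+6,dy=+3->C
  (2,3):dx=-1,dy=-1->C; (2,4):dx=-2,dy=+7->D; (2,5):dx=+2,dy=+5->C; (3,4):dx=-1,dy=+8->D
  (3,5):dx=+3,dy=+6->C; (4,5):dx=+4,dy=-2->D
Step 2: C = 5, D = 5, total pairs = 10.
Step 3: tau = (C - D)/(n(n-1)/2) = (5 - 5)/10 = 0.000000.
Step 4: Exact two-sided p-value (enumerate n! = 120 permutations of y under H0): p = 1.000000.
Step 5: alpha = 0.1. fail to reject H0.

tau_b = 0.0000 (C=5, D=5), p = 1.000000, fail to reject H0.


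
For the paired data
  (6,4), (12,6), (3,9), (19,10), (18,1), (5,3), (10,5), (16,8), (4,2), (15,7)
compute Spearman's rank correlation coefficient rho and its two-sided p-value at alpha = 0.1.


Step 1: Rank x and y separately (midranks; no ties here).
rank(x): 6->4, 12->6, 3->1, 19->10, 18->9, 5->3, 10->5, 16->8, 4->2, 15->7
rank(y): 4->4, 6->6, 9->9, 10->10, 1->1, 3->3, 5->5, 8->8, 2->2, 7->7
Step 2: d_i = R_x(i) - R_y(i); compute d_i^2.
  (4-4)^2=0, (6-6)^2=0, (1-9)^2=64, (10-10)^2=0, (9-1)^2=64, (3-3)^2=0, (5-5)^2=0, (8-8)^2=0, (2-2)^2=0, (7-7)^2=0
sum(d^2) = 128.
Step 3: rho = 1 - 6*128 / (10*(10^2 - 1)) = 1 - 768/990 = 0.224242.
Step 4: Under H0, t = rho * sqrt((n-2)/(1-rho^2)) = 0.6508 ~ t(8).
Step 5: Two-sided p-value from the t-distribution with 8 df = 0.533401.
Step 6: alpha = 0.1. fail to reject H0.

rho = 0.2242, p = 0.533401, fail to reject H0 at alpha = 0.1.


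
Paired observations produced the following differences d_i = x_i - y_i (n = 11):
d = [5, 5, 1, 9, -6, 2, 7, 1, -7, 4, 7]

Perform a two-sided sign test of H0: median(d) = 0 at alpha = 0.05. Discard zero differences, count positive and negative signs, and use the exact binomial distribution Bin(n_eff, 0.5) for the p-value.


Step 1: Discard zero differences. Original n = 11; n_eff = number of nonzero differences = 11.
Nonzero differences (with sign): +5, +5, +1, +9, -6, +2, +7, +1, -7, +4, +7
Step 2: Count signs: positive = 9, negative = 2.
Step 3: Under H0: P(positive) = 0.5, so the number of positives S ~ Bin(11, 0.5).
Step 4: Two-sided exact p-value = sum of Bin(11,0.5) probabilities at or below the observed probability = 0.065430.
Step 5: alpha = 0.05. fail to reject H0.

n_eff = 11, pos = 9, neg = 2, p = 0.065430, fail to reject H0.


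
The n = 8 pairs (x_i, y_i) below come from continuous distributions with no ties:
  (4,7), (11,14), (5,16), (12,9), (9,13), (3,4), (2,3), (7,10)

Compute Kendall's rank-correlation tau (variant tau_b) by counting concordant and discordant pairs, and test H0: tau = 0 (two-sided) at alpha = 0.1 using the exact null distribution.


Step 1: Enumerate the 28 unordered pairs (i,j) with i<j and classify each by sign(x_j-x_i) * sign(y_j-y_i).
  (1,2):dx=+7,dy=+7->C; (1,3):dx=+1,dy=+9->C; (1,4):dx=+8,dy=+2->C; (1,5):dx=+5,dy=+6->C
  (1,6):dx=-1,dy=-3->C; (1,7):dx=-2,dy=-4->C; (1,8):dx=+3,dy=+3->C; (2,3):dx=-6,dy=+2->D
  (2,4):dx=+1,dy=-5->D; (2,5):dx=-2,dy=-1->C; (2,6):dx=-8,dy=-10->C; (2,7):dx=-9,dy=-11->C
  (2,8):dx=-4,dy=-4->C; (3,4):dx=+7,dy=-7->D; (3,5):dx=+4,dy=-3->D; (3,6):dx=-2,dy=-12->C
  (3,7):dx=-3,dy=-13->C; (3,8):dx=+2,dy=-6->D; (4,5):dx=-3,dy=+4->D; (4,6):dx=-9,dy=-5->C
  (4,7):dx=-10,dy=-6->C; (4,8):dx=-5,dy=+1->D; (5,6):dx=-6,dy=-9->C; (5,7):dx=-7,dy=-10->C
  (5,8):dx=-2,dy=-3->C; (6,7):dx=-1,dy=-1->C; (6,8):dx=+4,dy=+6->C; (7,8):dx=+5,dy=+7->C
Step 2: C = 21, D = 7, total pairs = 28.
Step 3: tau = (C - D)/(n(n-1)/2) = (21 - 7)/28 = 0.500000.
Step 4: Exact two-sided p-value (enumerate n! = 40320 permutations of y under H0): p = 0.108681.
Step 5: alpha = 0.1. fail to reject H0.

tau_b = 0.5000 (C=21, D=7), p = 0.108681, fail to reject H0.


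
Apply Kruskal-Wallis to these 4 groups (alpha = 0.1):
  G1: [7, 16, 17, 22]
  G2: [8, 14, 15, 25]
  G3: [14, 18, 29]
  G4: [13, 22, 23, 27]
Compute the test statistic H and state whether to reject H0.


Step 1: Combine all N = 15 observations and assign midranks.
sorted (value, group, rank): (7,G1,1), (8,G2,2), (13,G4,3), (14,G2,4.5), (14,G3,4.5), (15,G2,6), (16,G1,7), (17,G1,8), (18,G3,9), (22,G1,10.5), (22,G4,10.5), (23,G4,12), (25,G2,13), (27,G4,14), (29,G3,15)
Step 2: Sum ranks within each group.
R_1 = 26.5 (n_1 = 4)
R_2 = 25.5 (n_2 = 4)
R_3 = 28.5 (n_3 = 3)
R_4 = 39.5 (n_4 = 4)
Step 3: H = 12/(N(N+1)) * sum(R_i^2/n_i) - 3(N+1)
     = 12/(15*16) * (26.5^2/4 + 25.5^2/4 + 28.5^2/3 + 39.5^2/4) - 3*16
     = 0.050000 * 998.938 - 48
     = 1.946875.
Step 4: Ties present; correction factor C = 1 - 12/(15^3 - 15) = 0.996429. Corrected H = 1.946875 / 0.996429 = 1.953853.
Step 5: Under H0, H ~ chi^2(3); p-value = 0.582040.
Step 6: alpha = 0.1. fail to reject H0.

H = 1.9539, df = 3, p = 0.582040, fail to reject H0.


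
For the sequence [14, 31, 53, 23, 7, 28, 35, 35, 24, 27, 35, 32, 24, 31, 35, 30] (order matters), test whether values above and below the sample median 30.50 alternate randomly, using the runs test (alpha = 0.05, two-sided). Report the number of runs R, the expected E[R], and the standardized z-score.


Step 1: Compute median = 30.50; label A = above, B = below.
Labels in order: BAABBBAABBAABAAB  (n_A = 8, n_B = 8)
Step 2: Count runs R = 9.
Step 3: Under H0 (random ordering), E[R] = 2*n_A*n_B/(n_A+n_B) + 1 = 2*8*8/16 + 1 = 9.0000.
        Var[R] = 2*n_A*n_B*(2*n_A*n_B - n_A - n_B) / ((n_A+n_B)^2 * (n_A+n_B-1)) = 14336/3840 = 3.7333.
        SD[R] = 1.9322.
Step 4: R = E[R], so z = 0 with no continuity correction.
Step 5: Two-sided p-value via normal approximation = 2*(1 - Phi(|z|)) = 1.000000.
Step 6: alpha = 0.05. fail to reject H0.

R = 9, z = 0.0000, p = 1.000000, fail to reject H0.


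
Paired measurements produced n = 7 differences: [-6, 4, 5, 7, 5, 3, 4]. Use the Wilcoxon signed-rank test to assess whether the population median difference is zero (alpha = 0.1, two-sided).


Step 1: Drop any zero differences (none here) and take |d_i|.
|d| = [6, 4, 5, 7, 5, 3, 4]
Step 2: Midrank |d_i| (ties get averaged ranks).
ranks: |6|->6, |4|->2.5, |5|->4.5, |7|->7, |5|->4.5, |3|->1, |4|->2.5
Step 3: Attach original signs; sum ranks with positive sign and with negative sign.
W+ = 2.5 + 4.5 + 7 + 4.5 + 1 + 2.5 = 22
W- = 6 = 6
(Check: W+ + W- = 28 should equal n(n+1)/2 = 28.)
Step 4: Test statistic W = min(W+, W-) = 6.
Step 5: Ties in |d|, so use the tie-corrected normal approximation.
        E[W] = n(n+1)/4 = 7*8/4 = 14.
        Tie groups: |d|=4 (t=2), |d|=5 (t=2); sum(t^3 - t) = 12.
        Var[W] = n(n+1)(2n+1)/24 - sum(t^3-t)/48 = 840/24 - 12/48 = 34.75.
        z = (W - E[W]) / sqrt(Var[W]) = (6 - 14) / 5.8949 = -1.3571.
        Two-sided p = 2*Phi(z) = 0.174749.
Step 6: alpha = 0.1. fail to reject H0.

W+ = 22, W- = 6, W = min = 6, p = 0.174749, fail to reject H0.


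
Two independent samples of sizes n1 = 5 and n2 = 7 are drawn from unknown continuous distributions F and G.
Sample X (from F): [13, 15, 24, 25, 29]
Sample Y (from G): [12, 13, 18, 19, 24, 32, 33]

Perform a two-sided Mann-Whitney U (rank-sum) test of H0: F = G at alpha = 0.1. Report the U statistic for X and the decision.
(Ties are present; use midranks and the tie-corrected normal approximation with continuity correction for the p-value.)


Step 1: Combine and sort all 12 observations; assign midranks.
sorted (value, group): (12,Y), (13,X), (13,Y), (15,X), (18,Y), (19,Y), (24,X), (24,Y), (25,X), (29,X), (32,Y), (33,Y)
ranks: 12->1, 13->2.5, 13->2.5, 15->4, 18->5, 19->6, 24->7.5, 24->7.5, 25->9, 29->10, 32->11, 33->12
Step 2: Rank sum for X: R1 = 2.5 + 4 + 7.5 + 9 + 10 = 33.
Step 3: U_X = R1 - n1(n1+1)/2 = 33 - 5*6/2 = 33 - 15 = 18.
       U_Y = n1*n2 - U_X = 35 - 18 = 17.
Step 4: Ties are present, so use the tie-corrected normal approximation (with continuity correction) for the p-value.
Step 5: p-value = 1.000000; compare to alpha = 0.1. fail to reject H0.

U_X = 18, p = 1.000000, fail to reject H0 at alpha = 0.1.


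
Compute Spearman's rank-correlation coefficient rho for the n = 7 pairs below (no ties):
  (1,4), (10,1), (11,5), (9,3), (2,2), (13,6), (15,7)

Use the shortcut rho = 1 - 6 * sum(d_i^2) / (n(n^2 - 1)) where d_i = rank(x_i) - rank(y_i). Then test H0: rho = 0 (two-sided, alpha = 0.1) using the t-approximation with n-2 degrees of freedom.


Step 1: Rank x and y separately (midranks; no ties here).
rank(x): 1->1, 10->4, 11->5, 9->3, 2->2, 13->6, 15->7
rank(y): 4->4, 1->1, 5->5, 3->3, 2->2, 6->6, 7->7
Step 2: d_i = R_x(i) - R_y(i); compute d_i^2.
  (1-4)^2=9, (4-1)^2=9, (5-5)^2=0, (3-3)^2=0, (2-2)^2=0, (6-6)^2=0, (7-7)^2=0
sum(d^2) = 18.
Step 3: rho = 1 - 6*18 / (7*(7^2 - 1)) = 1 - 108/336 = 0.678571.
Step 4: Under H0, t = rho * sqrt((n-2)/(1-rho^2)) = 2.0657 ~ t(5).
Step 5: Two-sided p-value from the t-distribution with 5 df = 0.093750.
Step 6: alpha = 0.1. reject H0.

rho = 0.6786, p = 0.093750, reject H0 at alpha = 0.1.


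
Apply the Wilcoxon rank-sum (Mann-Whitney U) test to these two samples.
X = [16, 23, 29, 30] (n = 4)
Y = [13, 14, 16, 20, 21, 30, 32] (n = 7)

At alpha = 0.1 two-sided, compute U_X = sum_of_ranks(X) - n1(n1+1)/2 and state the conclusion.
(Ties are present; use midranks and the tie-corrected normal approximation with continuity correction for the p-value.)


Step 1: Combine and sort all 11 observations; assign midranks.
sorted (value, group): (13,Y), (14,Y), (16,X), (16,Y), (20,Y), (21,Y), (23,X), (29,X), (30,X), (30,Y), (32,Y)
ranks: 13->1, 14->2, 16->3.5, 16->3.5, 20->5, 21->6, 23->7, 29->8, 30->9.5, 30->9.5, 32->11
Step 2: Rank sum for X: R1 = 3.5 + 7 + 8 + 9.5 = 28.
Step 3: U_X = R1 - n1(n1+1)/2 = 28 - 4*5/2 = 28 - 10 = 18.
       U_Y = n1*n2 - U_X = 28 - 18 = 10.
Step 4: Ties are present, so use the tie-corrected normal approximation (with continuity correction) for the p-value.
Step 5: p-value = 0.506393; compare to alpha = 0.1. fail to reject H0.

U_X = 18, p = 0.506393, fail to reject H0 at alpha = 0.1.


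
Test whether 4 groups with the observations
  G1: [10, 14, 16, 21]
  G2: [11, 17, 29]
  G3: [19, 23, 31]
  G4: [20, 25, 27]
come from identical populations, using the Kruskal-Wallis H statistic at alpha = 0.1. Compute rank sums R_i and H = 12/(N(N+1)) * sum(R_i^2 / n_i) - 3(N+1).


Step 1: Combine all N = 13 observations and assign midranks.
sorted (value, group, rank): (10,G1,1), (11,G2,2), (14,G1,3), (16,G1,4), (17,G2,5), (19,G3,6), (20,G4,7), (21,G1,8), (23,G3,9), (25,G4,10), (27,G4,11), (29,G2,12), (31,G3,13)
Step 2: Sum ranks within each group.
R_1 = 16 (n_1 = 4)
R_2 = 19 (n_2 = 3)
R_3 = 28 (n_3 = 3)
R_4 = 28 (n_4 = 3)
Step 3: H = 12/(N(N+1)) * sum(R_i^2/n_i) - 3(N+1)
     = 12/(13*14) * (16^2/4 + 19^2/3 + 28^2/3 + 28^2/3) - 3*14
     = 0.065934 * 707 - 42
     = 4.615385.
Step 4: No ties, so H is used without correction.
Step 5: Under H0, H ~ chi^2(3); p-value = 0.202226.
Step 6: alpha = 0.1. fail to reject H0.

H = 4.6154, df = 3, p = 0.202226, fail to reject H0.


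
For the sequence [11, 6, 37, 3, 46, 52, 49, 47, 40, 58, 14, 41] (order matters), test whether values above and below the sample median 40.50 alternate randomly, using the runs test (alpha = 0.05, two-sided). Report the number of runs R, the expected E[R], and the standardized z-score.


Step 1: Compute median = 40.50; label A = above, B = below.
Labels in order: BBBBAAAABABA  (n_A = 6, n_B = 6)
Step 2: Count runs R = 6.
Step 3: Under H0 (random ordering), E[R] = 2*n_A*n_B/(n_A+n_B) + 1 = 2*6*6/12 + 1 = 7.0000.
        Var[R] = 2*n_A*n_B*(2*n_A*n_B - n_A - n_B) / ((n_A+n_B)^2 * (n_A+n_B-1)) = 4320/1584 = 2.7273.
        SD[R] = 1.6514.
Step 4: Continuity-corrected z = (R + 0.5 - E[R]) / SD[R] = (6 + 0.5 - 7.0000) / 1.6514 = -0.3028.
Step 5: Two-sided p-value via normal approximation = 2*(1 - Phi(|z|)) = 0.762069.
Step 6: alpha = 0.05. fail to reject H0.

R = 6, z = -0.3028, p = 0.762069, fail to reject H0.


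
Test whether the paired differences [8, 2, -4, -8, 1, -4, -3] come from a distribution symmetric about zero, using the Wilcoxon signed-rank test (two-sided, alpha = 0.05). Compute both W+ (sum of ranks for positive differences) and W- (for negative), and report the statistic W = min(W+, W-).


Step 1: Drop any zero differences (none here) and take |d_i|.
|d| = [8, 2, 4, 8, 1, 4, 3]
Step 2: Midrank |d_i| (ties get averaged ranks).
ranks: |8|->6.5, |2|->2, |4|->4.5, |8|->6.5, |1|->1, |4|->4.5, |3|->3
Step 3: Attach original signs; sum ranks with positive sign and with negative sign.
W+ = 6.5 + 2 + 1 = 9.5
W- = 4.5 + 6.5 + 4.5 + 3 = 18.5
(Check: W+ + W- = 28 should equal n(n+1)/2 = 28.)
Step 4: Test statistic W = min(W+, W-) = 9.5.
Step 5: Ties in |d|, so use the tie-corrected normal approximation.
        E[W] = n(n+1)/4 = 7*8/4 = 14.
        Tie groups: |d|=4 (t=2), |d|=8 (t=2); sum(t^3 - t) = 12.
        Var[W] = n(n+1)(2n+1)/24 - sum(t^3-t)/48 = 840/24 - 12/48 = 34.75.
        z = (W - E[W]) / sqrt(Var[W]) = (9.5 - 14) / 5.8949 = -0.7634.
        Two-sided p = 2*Phi(z) = 0.445243.
Step 6: alpha = 0.05. fail to reject H0.

W+ = 9.5, W- = 18.5, W = min = 9.5, p = 0.445243, fail to reject H0.


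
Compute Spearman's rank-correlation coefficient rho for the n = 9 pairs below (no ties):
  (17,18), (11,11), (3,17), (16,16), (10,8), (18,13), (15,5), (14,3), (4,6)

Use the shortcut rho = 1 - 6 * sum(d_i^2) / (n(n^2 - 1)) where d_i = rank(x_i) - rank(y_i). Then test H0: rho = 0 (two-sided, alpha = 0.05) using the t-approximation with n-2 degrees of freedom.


Step 1: Rank x and y separately (midranks; no ties here).
rank(x): 17->8, 11->4, 3->1, 16->7, 10->3, 18->9, 15->6, 14->5, 4->2
rank(y): 18->9, 11->5, 17->8, 16->7, 8->4, 13->6, 5->2, 3->1, 6->3
Step 2: d_i = R_x(i) - R_y(i); compute d_i^2.
  (8-9)^2=1, (4-5)^2=1, (1-8)^2=49, (7-7)^2=0, (3-4)^2=1, (9-6)^2=9, (6-2)^2=16, (5-1)^2=16, (2-3)^2=1
sum(d^2) = 94.
Step 3: rho = 1 - 6*94 / (9*(9^2 - 1)) = 1 - 564/720 = 0.216667.
Step 4: Under H0, t = rho * sqrt((n-2)/(1-rho^2)) = 0.5872 ~ t(7).
Step 5: Two-sided p-value from the t-distribution with 7 df = 0.575515.
Step 6: alpha = 0.05. fail to reject H0.

rho = 0.2167, p = 0.575515, fail to reject H0 at alpha = 0.05.


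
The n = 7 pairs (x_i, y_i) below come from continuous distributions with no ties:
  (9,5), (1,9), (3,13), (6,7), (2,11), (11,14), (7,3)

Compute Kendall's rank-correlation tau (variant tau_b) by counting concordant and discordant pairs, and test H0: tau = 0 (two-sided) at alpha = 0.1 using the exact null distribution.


Step 1: Enumerate the 21 unordered pairs (i,j) with i<j and classify each by sign(x_j-x_i) * sign(y_j-y_i).
  (1,2):dx=-8,dy=+4->D; (1,3):dx=-6,dy=+8->D; (1,4):dx=-3,dy=+2->D; (1,5):dx=-7,dy=+6->D
  (1,6):dx=+2,dy=+9->C; (1,7):dx=-2,dy=-2->C; (2,3):dx=+2,dy=+4->C; (2,4):dx=+5,dy=-2->D
  (2,5):dx=+1,dy=+2->C; (2,6):dx=+10,dy=+5->C; (2,7):dx=+6,dy=-6->D; (3,4):dx=+3,dy=-6->D
  (3,5):dx=-1,dy=-2->C; (3,6):dx=+8,dy=+1->C; (3,7):dx=+4,dy=-10->D; (4,5):dx=-4,dy=+4->D
  (4,6):dx=+5,dy=+7->C; (4,7):dx=+1,dy=-4->D; (5,6):dx=+9,dy=+3->C; (5,7):dx=+5,dy=-8->D
  (6,7):dx=-4,dy=-11->C
Step 2: C = 10, D = 11, total pairs = 21.
Step 3: tau = (C - D)/(n(n-1)/2) = (10 - 11)/21 = -0.047619.
Step 4: Exact two-sided p-value (enumerate n! = 5040 permutations of y under H0): p = 1.000000.
Step 5: alpha = 0.1. fail to reject H0.

tau_b = -0.0476 (C=10, D=11), p = 1.000000, fail to reject H0.


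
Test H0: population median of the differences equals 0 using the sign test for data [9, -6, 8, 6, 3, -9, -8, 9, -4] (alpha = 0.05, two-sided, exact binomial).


Step 1: Discard zero differences. Original n = 9; n_eff = number of nonzero differences = 9.
Nonzero differences (with sign): +9, -6, +8, +6, +3, -9, -8, +9, -4
Step 2: Count signs: positive = 5, negative = 4.
Step 3: Under H0: P(positive) = 0.5, so the number of positives S ~ Bin(9, 0.5).
Step 4: Two-sided exact p-value = sum of Bin(9,0.5) probabilities at or below the observed probability = 1.000000.
Step 5: alpha = 0.05. fail to reject H0.

n_eff = 9, pos = 5, neg = 4, p = 1.000000, fail to reject H0.


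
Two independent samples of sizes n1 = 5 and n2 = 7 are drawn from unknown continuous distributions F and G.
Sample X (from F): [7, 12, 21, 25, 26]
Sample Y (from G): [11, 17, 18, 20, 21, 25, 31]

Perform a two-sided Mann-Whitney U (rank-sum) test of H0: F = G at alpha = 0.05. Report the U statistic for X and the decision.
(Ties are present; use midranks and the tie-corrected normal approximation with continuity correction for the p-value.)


Step 1: Combine and sort all 12 observations; assign midranks.
sorted (value, group): (7,X), (11,Y), (12,X), (17,Y), (18,Y), (20,Y), (21,X), (21,Y), (25,X), (25,Y), (26,X), (31,Y)
ranks: 7->1, 11->2, 12->3, 17->4, 18->5, 20->6, 21->7.5, 21->7.5, 25->9.5, 25->9.5, 26->11, 31->12
Step 2: Rank sum for X: R1 = 1 + 3 + 7.5 + 9.5 + 11 = 32.
Step 3: U_X = R1 - n1(n1+1)/2 = 32 - 5*6/2 = 32 - 15 = 17.
       U_Y = n1*n2 - U_X = 35 - 17 = 18.
Step 4: Ties are present, so use the tie-corrected normal approximation (with continuity correction) for the p-value.
Step 5: p-value = 1.000000; compare to alpha = 0.05. fail to reject H0.

U_X = 17, p = 1.000000, fail to reject H0 at alpha = 0.05.


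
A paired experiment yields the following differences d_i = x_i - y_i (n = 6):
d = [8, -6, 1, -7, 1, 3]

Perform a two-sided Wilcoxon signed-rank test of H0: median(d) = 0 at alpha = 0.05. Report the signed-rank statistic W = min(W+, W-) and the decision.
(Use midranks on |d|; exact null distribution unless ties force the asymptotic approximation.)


Step 1: Drop any zero differences (none here) and take |d_i|.
|d| = [8, 6, 1, 7, 1, 3]
Step 2: Midrank |d_i| (ties get averaged ranks).
ranks: |8|->6, |6|->4, |1|->1.5, |7|->5, |1|->1.5, |3|->3
Step 3: Attach original signs; sum ranks with positive sign and with negative sign.
W+ = 6 + 1.5 + 1.5 + 3 = 12
W- = 4 + 5 = 9
(Check: W+ + W- = 21 should equal n(n+1)/2 = 21.)
Step 4: Test statistic W = min(W+, W-) = 9.
Step 5: Ties in |d|, so use the tie-corrected normal approximation.
        E[W] = n(n+1)/4 = 6*7/4 = 10.5.
        Tie groups: |d|=1 (t=2); sum(t^3 - t) = 6.
        Var[W] = n(n+1)(2n+1)/24 - sum(t^3-t)/48 = 546/24 - 6/48 = 22.625.
        z = (W - E[W]) / sqrt(Var[W]) = (9 - 10.5) / 4.7566 = -0.3154.
        Two-sided p = 2*Phi(z) = 0.752494.
Step 6: alpha = 0.05. fail to reject H0.

W+ = 12, W- = 9, W = min = 9, p = 0.752494, fail to reject H0.


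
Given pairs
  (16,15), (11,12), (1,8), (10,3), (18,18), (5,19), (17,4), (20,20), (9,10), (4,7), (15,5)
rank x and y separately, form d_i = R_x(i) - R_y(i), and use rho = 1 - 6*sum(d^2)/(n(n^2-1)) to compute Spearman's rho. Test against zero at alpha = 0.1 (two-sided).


Step 1: Rank x and y separately (midranks; no ties here).
rank(x): 16->8, 11->6, 1->1, 10->5, 18->10, 5->3, 17->9, 20->11, 9->4, 4->2, 15->7
rank(y): 15->8, 12->7, 8->5, 3->1, 18->9, 19->10, 4->2, 20->11, 10->6, 7->4, 5->3
Step 2: d_i = R_x(i) - R_y(i); compute d_i^2.
  (8-8)^2=0, (6-7)^2=1, (1-5)^2=16, (5-1)^2=16, (10-9)^2=1, (3-10)^2=49, (9-2)^2=49, (11-11)^2=0, (4-6)^2=4, (2-4)^2=4, (7-3)^2=16
sum(d^2) = 156.
Step 3: rho = 1 - 6*156 / (11*(11^2 - 1)) = 1 - 936/1320 = 0.290909.
Step 4: Under H0, t = rho * sqrt((n-2)/(1-rho^2)) = 0.9122 ~ t(9).
Step 5: Two-sided p-value from the t-distribution with 9 df = 0.385457.
Step 6: alpha = 0.1. fail to reject H0.

rho = 0.2909, p = 0.385457, fail to reject H0 at alpha = 0.1.


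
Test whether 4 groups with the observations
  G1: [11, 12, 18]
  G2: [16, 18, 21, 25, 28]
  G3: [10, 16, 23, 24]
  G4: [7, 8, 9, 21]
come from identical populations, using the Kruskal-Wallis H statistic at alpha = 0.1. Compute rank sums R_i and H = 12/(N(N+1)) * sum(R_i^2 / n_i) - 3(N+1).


Step 1: Combine all N = 16 observations and assign midranks.
sorted (value, group, rank): (7,G4,1), (8,G4,2), (9,G4,3), (10,G3,4), (11,G1,5), (12,G1,6), (16,G2,7.5), (16,G3,7.5), (18,G1,9.5), (18,G2,9.5), (21,G2,11.5), (21,G4,11.5), (23,G3,13), (24,G3,14), (25,G2,15), (28,G2,16)
Step 2: Sum ranks within each group.
R_1 = 20.5 (n_1 = 3)
R_2 = 59.5 (n_2 = 5)
R_3 = 38.5 (n_3 = 4)
R_4 = 17.5 (n_4 = 4)
Step 3: H = 12/(N(N+1)) * sum(R_i^2/n_i) - 3(N+1)
     = 12/(16*17) * (20.5^2/3 + 59.5^2/5 + 38.5^2/4 + 17.5^2/4) - 3*17
     = 0.044118 * 1295.26 - 51
     = 6.143750.
Step 4: Ties present; correction factor C = 1 - 18/(16^3 - 16) = 0.995588. Corrected H = 6.143750 / 0.995588 = 6.170975.
Step 5: Under H0, H ~ chi^2(3); p-value = 0.103582.
Step 6: alpha = 0.1. fail to reject H0.

H = 6.1710, df = 3, p = 0.103582, fail to reject H0.


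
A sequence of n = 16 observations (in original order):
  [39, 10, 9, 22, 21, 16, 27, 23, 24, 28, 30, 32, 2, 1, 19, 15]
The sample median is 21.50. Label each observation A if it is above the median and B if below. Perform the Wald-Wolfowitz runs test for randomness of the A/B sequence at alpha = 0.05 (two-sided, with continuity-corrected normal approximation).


Step 1: Compute median = 21.50; label A = above, B = below.
Labels in order: ABBABBAAAAAABBBB  (n_A = 8, n_B = 8)
Step 2: Count runs R = 6.
Step 3: Under H0 (random ordering), E[R] = 2*n_A*n_B/(n_A+n_B) + 1 = 2*8*8/16 + 1 = 9.0000.
        Var[R] = 2*n_A*n_B*(2*n_A*n_B - n_A - n_B) / ((n_A+n_B)^2 * (n_A+n_B-1)) = 14336/3840 = 3.7333.
        SD[R] = 1.9322.
Step 4: Continuity-corrected z = (R + 0.5 - E[R]) / SD[R] = (6 + 0.5 - 9.0000) / 1.9322 = -1.2939.
Step 5: Two-sided p-value via normal approximation = 2*(1 - Phi(|z|)) = 0.195709.
Step 6: alpha = 0.05. fail to reject H0.

R = 6, z = -1.2939, p = 0.195709, fail to reject H0.


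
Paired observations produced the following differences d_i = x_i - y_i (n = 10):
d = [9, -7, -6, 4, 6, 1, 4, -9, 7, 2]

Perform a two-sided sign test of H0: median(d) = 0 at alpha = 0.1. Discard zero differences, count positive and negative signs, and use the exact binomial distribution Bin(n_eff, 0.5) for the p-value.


Step 1: Discard zero differences. Original n = 10; n_eff = number of nonzero differences = 10.
Nonzero differences (with sign): +9, -7, -6, +4, +6, +1, +4, -9, +7, +2
Step 2: Count signs: positive = 7, negative = 3.
Step 3: Under H0: P(positive) = 0.5, so the number of positives S ~ Bin(10, 0.5).
Step 4: Two-sided exact p-value = sum of Bin(10,0.5) probabilities at or below the observed probability = 0.343750.
Step 5: alpha = 0.1. fail to reject H0.

n_eff = 10, pos = 7, neg = 3, p = 0.343750, fail to reject H0.


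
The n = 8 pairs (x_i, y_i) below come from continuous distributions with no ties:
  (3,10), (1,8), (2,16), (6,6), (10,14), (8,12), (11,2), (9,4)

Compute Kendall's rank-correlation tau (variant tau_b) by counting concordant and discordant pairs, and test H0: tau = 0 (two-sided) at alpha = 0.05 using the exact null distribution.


Step 1: Enumerate the 28 unordered pairs (i,j) with i<j and classify each by sign(x_j-x_i) * sign(y_j-y_i).
  (1,2):dx=-2,dy=-2->C; (1,3):dx=-1,dy=+6->D; (1,4):dx=+3,dy=-4->D; (1,5):dx=+7,dy=+4->C
  (1,6):dx=+5,dy=+2->C; (1,7):dx=+8,dy=-8->D; (1,8):dx=+6,dy=-6->D; (2,3):dx=+1,dy=+8->C
  (2,4):dx=+5,dy=-2->D; (2,5):dx=+9,dy=+6->C; (2,6):dx=+7,dy=+4->C; (2,7):dx=+10,dy=-6->D
  (2,8):dx=+8,dy=-4->D; (3,4):dx=+4,dy=-10->D; (3,5):dx=+8,dy=-2->D; (3,6):dx=+6,dy=-4->D
  (3,7):dx=+9,dy=-14->D; (3,8):dx=+7,dy=-12->D; (4,5):dx=+4,dy=+8->C; (4,6):dx=+2,dy=+6->C
  (4,7):dx=+5,dy=-4->D; (4,8):dx=+3,dy=-2->D; (5,6):dx=-2,dy=-2->C; (5,7):dx=+1,dy=-12->D
  (5,8):dx=-1,dy=-10->C; (6,7):dx=+3,dy=-10->D; (6,8):dx=+1,dy=-8->D; (7,8):dx=-2,dy=+2->D
Step 2: C = 10, D = 18, total pairs = 28.
Step 3: tau = (C - D)/(n(n-1)/2) = (10 - 18)/28 = -0.285714.
Step 4: Exact two-sided p-value (enumerate n! = 40320 permutations of y under H0): p = 0.398760.
Step 5: alpha = 0.05. fail to reject H0.

tau_b = -0.2857 (C=10, D=18), p = 0.398760, fail to reject H0.


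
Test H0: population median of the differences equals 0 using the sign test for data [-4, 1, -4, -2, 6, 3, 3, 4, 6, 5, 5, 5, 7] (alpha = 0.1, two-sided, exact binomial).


Step 1: Discard zero differences. Original n = 13; n_eff = number of nonzero differences = 13.
Nonzero differences (with sign): -4, +1, -4, -2, +6, +3, +3, +4, +6, +5, +5, +5, +7
Step 2: Count signs: positive = 10, negative = 3.
Step 3: Under H0: P(positive) = 0.5, so the number of positives S ~ Bin(13, 0.5).
Step 4: Two-sided exact p-value = sum of Bin(13,0.5) probabilities at or below the observed probability = 0.092285.
Step 5: alpha = 0.1. reject H0.

n_eff = 13, pos = 10, neg = 3, p = 0.092285, reject H0.


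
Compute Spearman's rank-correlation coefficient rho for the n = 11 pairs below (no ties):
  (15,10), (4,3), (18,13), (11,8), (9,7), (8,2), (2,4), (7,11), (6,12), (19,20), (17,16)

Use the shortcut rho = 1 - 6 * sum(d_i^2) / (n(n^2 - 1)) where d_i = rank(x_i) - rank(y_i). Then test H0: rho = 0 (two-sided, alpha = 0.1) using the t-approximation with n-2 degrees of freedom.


Step 1: Rank x and y separately (midranks; no ties here).
rank(x): 15->8, 4->2, 18->10, 11->7, 9->6, 8->5, 2->1, 7->4, 6->3, 19->11, 17->9
rank(y): 10->6, 3->2, 13->9, 8->5, 7->4, 2->1, 4->3, 11->7, 12->8, 20->11, 16->10
Step 2: d_i = R_x(i) - R_y(i); compute d_i^2.
  (8-6)^2=4, (2-2)^2=0, (10-9)^2=1, (7-5)^2=4, (6-4)^2=4, (5-1)^2=16, (1-3)^2=4, (4-7)^2=9, (3-8)^2=25, (11-11)^2=0, (9-10)^2=1
sum(d^2) = 68.
Step 3: rho = 1 - 6*68 / (11*(11^2 - 1)) = 1 - 408/1320 = 0.690909.
Step 4: Under H0, t = rho * sqrt((n-2)/(1-rho^2)) = 2.8671 ~ t(9).
Step 5: Two-sided p-value from the t-distribution with 9 df = 0.018565.
Step 6: alpha = 0.1. reject H0.

rho = 0.6909, p = 0.018565, reject H0 at alpha = 0.1.


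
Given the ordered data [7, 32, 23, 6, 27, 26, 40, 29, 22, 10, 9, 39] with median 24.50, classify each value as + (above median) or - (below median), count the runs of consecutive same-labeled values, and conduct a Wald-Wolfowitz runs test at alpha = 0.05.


Step 1: Compute median = 24.50; label A = above, B = below.
Labels in order: BABBAAAABBBA  (n_A = 6, n_B = 6)
Step 2: Count runs R = 6.
Step 3: Under H0 (random ordering), E[R] = 2*n_A*n_B/(n_A+n_B) + 1 = 2*6*6/12 + 1 = 7.0000.
        Var[R] = 2*n_A*n_B*(2*n_A*n_B - n_A - n_B) / ((n_A+n_B)^2 * (n_A+n_B-1)) = 4320/1584 = 2.7273.
        SD[R] = 1.6514.
Step 4: Continuity-corrected z = (R + 0.5 - E[R]) / SD[R] = (6 + 0.5 - 7.0000) / 1.6514 = -0.3028.
Step 5: Two-sided p-value via normal approximation = 2*(1 - Phi(|z|)) = 0.762069.
Step 6: alpha = 0.05. fail to reject H0.

R = 6, z = -0.3028, p = 0.762069, fail to reject H0.


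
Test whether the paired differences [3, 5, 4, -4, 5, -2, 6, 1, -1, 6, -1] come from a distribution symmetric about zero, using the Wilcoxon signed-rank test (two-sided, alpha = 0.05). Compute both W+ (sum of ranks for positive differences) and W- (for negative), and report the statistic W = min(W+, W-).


Step 1: Drop any zero differences (none here) and take |d_i|.
|d| = [3, 5, 4, 4, 5, 2, 6, 1, 1, 6, 1]
Step 2: Midrank |d_i| (ties get averaged ranks).
ranks: |3|->5, |5|->8.5, |4|->6.5, |4|->6.5, |5|->8.5, |2|->4, |6|->10.5, |1|->2, |1|->2, |6|->10.5, |1|->2
Step 3: Attach original signs; sum ranks with positive sign and with negative sign.
W+ = 5 + 8.5 + 6.5 + 8.5 + 10.5 + 2 + 10.5 = 51.5
W- = 6.5 + 4 + 2 + 2 = 14.5
(Check: W+ + W- = 66 should equal n(n+1)/2 = 66.)
Step 4: Test statistic W = min(W+, W-) = 14.5.
Step 5: Ties in |d|, so use the tie-corrected normal approximation.
        E[W] = n(n+1)/4 = 11*12/4 = 33.
        Tie groups: |d|=1 (t=3), |d|=4 (t=2), |d|=5 (t=2), |d|=6 (t=2); sum(t^3 - t) = 42.
        Var[W] = n(n+1)(2n+1)/24 - sum(t^3-t)/48 = 3036/24 - 42/48 = 125.625.
        z = (W - E[W]) / sqrt(Var[W]) = (14.5 - 33) / 11.2083 = -1.6506.
        Two-sided p = 2*Phi(z) = 0.098827.
Step 6: alpha = 0.05. fail to reject H0.

W+ = 51.5, W- = 14.5, W = min = 14.5, p = 0.098827, fail to reject H0.


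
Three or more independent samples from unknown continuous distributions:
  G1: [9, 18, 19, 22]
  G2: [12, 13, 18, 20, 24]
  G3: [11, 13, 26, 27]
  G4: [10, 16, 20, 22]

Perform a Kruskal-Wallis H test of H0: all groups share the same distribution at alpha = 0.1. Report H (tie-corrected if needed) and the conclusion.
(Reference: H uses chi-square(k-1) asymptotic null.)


Step 1: Combine all N = 17 observations and assign midranks.
sorted (value, group, rank): (9,G1,1), (10,G4,2), (11,G3,3), (12,G2,4), (13,G2,5.5), (13,G3,5.5), (16,G4,7), (18,G1,8.5), (18,G2,8.5), (19,G1,10), (20,G2,11.5), (20,G4,11.5), (22,G1,13.5), (22,G4,13.5), (24,G2,15), (26,G3,16), (27,G3,17)
Step 2: Sum ranks within each group.
R_1 = 33 (n_1 = 4)
R_2 = 44.5 (n_2 = 5)
R_3 = 41.5 (n_3 = 4)
R_4 = 34 (n_4 = 4)
Step 3: H = 12/(N(N+1)) * sum(R_i^2/n_i) - 3(N+1)
     = 12/(17*18) * (33^2/4 + 44.5^2/5 + 41.5^2/4 + 34^2/4) - 3*18
     = 0.039216 * 1387.86 - 54
     = 0.425980.
Step 4: Ties present; correction factor C = 1 - 24/(17^3 - 17) = 0.995098. Corrected H = 0.425980 / 0.995098 = 0.428079.
Step 5: Under H0, H ~ chi^2(3); p-value = 0.934383.
Step 6: alpha = 0.1. fail to reject H0.

H = 0.4281, df = 3, p = 0.934383, fail to reject H0.


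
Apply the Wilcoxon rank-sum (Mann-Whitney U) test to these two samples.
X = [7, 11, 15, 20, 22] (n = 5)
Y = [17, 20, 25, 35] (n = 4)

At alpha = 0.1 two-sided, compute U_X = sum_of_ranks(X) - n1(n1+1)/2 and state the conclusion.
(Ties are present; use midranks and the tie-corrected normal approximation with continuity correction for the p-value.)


Step 1: Combine and sort all 9 observations; assign midranks.
sorted (value, group): (7,X), (11,X), (15,X), (17,Y), (20,X), (20,Y), (22,X), (25,Y), (35,Y)
ranks: 7->1, 11->2, 15->3, 17->4, 20->5.5, 20->5.5, 22->7, 25->8, 35->9
Step 2: Rank sum for X: R1 = 1 + 2 + 3 + 5.5 + 7 = 18.5.
Step 3: U_X = R1 - n1(n1+1)/2 = 18.5 - 5*6/2 = 18.5 - 15 = 3.5.
       U_Y = n1*n2 - U_X = 20 - 3.5 = 16.5.
Step 4: Ties are present, so use the tie-corrected normal approximation (with continuity correction) for the p-value.
Step 5: p-value = 0.139983; compare to alpha = 0.1. fail to reject H0.

U_X = 3.5, p = 0.139983, fail to reject H0 at alpha = 0.1.


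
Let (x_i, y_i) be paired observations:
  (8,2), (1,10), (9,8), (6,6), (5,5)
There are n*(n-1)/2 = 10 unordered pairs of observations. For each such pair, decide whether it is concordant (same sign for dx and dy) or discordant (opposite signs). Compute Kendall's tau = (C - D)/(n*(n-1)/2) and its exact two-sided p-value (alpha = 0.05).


Step 1: Enumerate the 10 unordered pairs (i,j) with i<j and classify each by sign(x_j-x_i) * sign(y_j-y_i).
  (1,2):dx=-7,dy=+8->D; (1,3):dx=+1,dy=+6->C; (1,4):dx=-2,dy=+4->D; (1,5):dx=-3,dy=+3->D
  (2,3):dx=+8,dy=-2->D; (2,4):dx=+5,dy=-4->D; (2,5):dx=+4,dy=-5->D; (3,4):dx=-3,dy=-2->C
  (3,5):dx=-4,dy=-3->C; (4,5):dx=-1,dy=-1->C
Step 2: C = 4, D = 6, total pairs = 10.
Step 3: tau = (C - D)/(n(n-1)/2) = (4 - 6)/10 = -0.200000.
Step 4: Exact two-sided p-value (enumerate n! = 120 permutations of y under H0): p = 0.816667.
Step 5: alpha = 0.05. fail to reject H0.

tau_b = -0.2000 (C=4, D=6), p = 0.816667, fail to reject H0.
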